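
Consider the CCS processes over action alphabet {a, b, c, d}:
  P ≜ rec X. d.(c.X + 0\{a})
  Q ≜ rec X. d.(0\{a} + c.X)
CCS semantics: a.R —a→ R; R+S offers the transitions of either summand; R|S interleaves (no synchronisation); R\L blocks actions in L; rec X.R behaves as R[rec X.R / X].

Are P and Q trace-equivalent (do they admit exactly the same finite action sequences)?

traces(P) = traces(Q)

P's transition system — 2 states:
  u0 = rec X. d.(c.X + 0\{a}) has moves --d--▸ u1
  u1 = c.(rec X. d.(c.X + 0\{a})) + 0\{a} has moves --c--▸ u0
Q's transition system — 2 states:
  v0 = rec X. d.(0\{a} + c.X) has moves --d--▸ v1
  v1 = 0\{a} + c.(rec X. d.(0\{a} + c.X)) has moves --c--▸ v0
Coarsest stable partition (strong bisimilarity classes):
  B0 = {u0, v0}
  B1 = {u1, v1}
u0 ∈ B0, v0 ∈ B0 → same block
Bisimilar ⇒ trace-equivalent.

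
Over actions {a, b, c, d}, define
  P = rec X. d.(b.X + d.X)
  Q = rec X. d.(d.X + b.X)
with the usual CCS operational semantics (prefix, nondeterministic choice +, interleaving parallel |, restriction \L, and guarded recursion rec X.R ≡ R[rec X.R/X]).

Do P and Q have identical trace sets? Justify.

P's transition system — 2 states:
  u0 = rec X. d.(b.X + d.X) → =d=> u1
  u1 = b.(rec X. d.(b.X + d.X)) + d.(rec X. d.(b.X + d.X)) → =b=> u0, =d=> u0
Q's transition system — 2 states:
  v0 = rec X. d.(d.X + b.X) → =d=> v1
  v1 = d.(rec X. d.(d.X + b.X)) + b.(rec X. d.(d.X + b.X)) → =b=> v0, =d=> v0
Coarsest stable partition (strong bisimilarity classes):
  B0 = {u0, v0}
  B1 = {u1, v1}
u0 ∈ B0, v0 ∈ B0 → same block
Bisimilar ⇒ trace-equivalent.

YES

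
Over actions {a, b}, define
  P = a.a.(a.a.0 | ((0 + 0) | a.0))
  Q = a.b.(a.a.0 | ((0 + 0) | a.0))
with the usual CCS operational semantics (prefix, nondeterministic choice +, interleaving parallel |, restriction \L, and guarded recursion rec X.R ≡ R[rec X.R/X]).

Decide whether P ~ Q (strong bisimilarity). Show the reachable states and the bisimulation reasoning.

not bisimilar

Reachable graph of P (8 states):
  s0 = a.a.(a.a.0 | ((0 + 0) | a.0)) has moves ··a··> s1
  s1 = a.(a.a.0 | ((0 + 0) | a.0)) has moves ··a··> s2
  s2 = a.a.0 | ((0 + 0) | a.0) has moves ··a··> s3, ··a··> s4
  s3 = a.0 | ((0 + 0) | a.0) has moves ··a··> s5, ··a··> s6
  s4 = a.a.0 | ((0 + 0) | 0) has moves ··a··> s6
  s5 = 0 | ((0 + 0) | a.0) has moves ··a··> s7
  s6 = a.0 | ((0 + 0) | 0) has moves ··a··> s7
  s7 = 0 | ((0 + 0) | 0) has moves (no moves)
Reachable graph of Q (8 states):
  t0 = a.b.(a.a.0 | ((0 + 0) | a.0)) has moves ··a··> t1
  t1 = b.(a.a.0 | ((0 + 0) | a.0)) has moves ··b··> t2
  t2 = a.a.0 | ((0 + 0) | a.0) has moves ··a··> t3, ··a··> t4
  t3 = a.0 | ((0 + 0) | a.0) has moves ··a··> t5, ··a··> t6
  t4 = a.a.0 | ((0 + 0) | 0) has moves ··a··> t6
  t5 = 0 | ((0 + 0) | a.0) has moves ··a··> t7
  t6 = a.0 | ((0 + 0) | 0) has moves ··a··> t7
  t7 = 0 | ((0 + 0) | 0) has moves (no moves)
Bisimilarity quotient blocks:
  B0 = {s0}
  B1 = {s1}
  B2 = {s2, t2}
  B3 = {s3, s4, t3, t4}
  B4 = {s5, s6, t5, t6}
  B5 = {s7, t7}
  B6 = {t0}
  B7 = {t1}
s0 ∈ B0, t0 ∈ B6 → different blocks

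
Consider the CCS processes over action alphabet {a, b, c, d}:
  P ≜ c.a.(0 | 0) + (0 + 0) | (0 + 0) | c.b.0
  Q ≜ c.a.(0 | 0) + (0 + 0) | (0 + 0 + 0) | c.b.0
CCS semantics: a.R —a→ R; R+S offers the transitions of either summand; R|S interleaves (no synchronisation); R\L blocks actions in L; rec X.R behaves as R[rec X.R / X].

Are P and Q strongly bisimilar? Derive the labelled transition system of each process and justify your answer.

P ~ Q

Reachable graph of P (5 states):
  s0 = c.a.(0 | 0) + (0 + 0) | (0 + 0) | c.b.0 → -c-> s1, -c-> s2
  s1 = (0 + 0) | (0 + 0) | b.0 → -b-> s3
  s2 = a.(0 | 0) → -a-> s4
  s3 = (0 + 0) | (0 + 0) | 0 → (no moves)
  s4 = 0 | 0 → (no moves)
Reachable graph of Q (5 states):
  t0 = c.a.(0 | 0) + (0 + 0) | (0 + 0 + 0) | c.b.0 → -c-> t1, -c-> t2
  t1 = (0 + 0) | (0 + 0 + 0) | b.0 → -b-> t3
  t2 = a.(0 | 0) → -a-> t4
  t3 = (0 + 0) | (0 + 0 + 0) | 0 → (no moves)
  t4 = 0 | 0 → (no moves)
Coarsest stable partition (strong bisimilarity classes):
  B0 = {s0, t0}
  B1 = {s2, t2}
  B2 = {s3, s4, t3, t4}
  B3 = {s1, t1}
s0 ∈ B0, t0 ∈ B0 → same block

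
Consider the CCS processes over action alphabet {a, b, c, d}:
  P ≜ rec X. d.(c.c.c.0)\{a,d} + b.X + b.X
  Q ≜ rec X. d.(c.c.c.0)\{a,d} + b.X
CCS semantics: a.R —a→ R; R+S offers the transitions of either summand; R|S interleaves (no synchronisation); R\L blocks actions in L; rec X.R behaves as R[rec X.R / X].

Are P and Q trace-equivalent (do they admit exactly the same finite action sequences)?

traces(P) = traces(Q)

P's transition system — 5 states:
  u0 = rec X. d.(c.c.c.0)\{a,d} + b.X + b.X → —b→ u0, —d→ u1
  u1 = (c.c.c.0)\{a,d} → —c→ u2
  u2 = (c.c.0)\{a,d} → —c→ u3
  u3 = (c.0)\{a,d} → —c→ u4
  u4 = 0\{a,d} → ·
Q's transition system — 5 states:
  v0 = rec X. d.(c.c.c.0)\{a,d} + b.X → —b→ v0, —d→ v1
  v1 = (c.c.c.0)\{a,d} → —c→ v2
  v2 = (c.c.0)\{a,d} → —c→ v3
  v3 = (c.0)\{a,d} → —c→ v4
  v4 = 0\{a,d} → ·
Partition-refinement fixed point:
  B0 = {u0, v0}
  B1 = {u1, v1}
  B2 = {u2, v2}
  B3 = {u3, v3}
  B4 = {u4, v4}
u0 ∈ B0, v0 ∈ B0 → same block
Bisimilar ⇒ trace-equivalent.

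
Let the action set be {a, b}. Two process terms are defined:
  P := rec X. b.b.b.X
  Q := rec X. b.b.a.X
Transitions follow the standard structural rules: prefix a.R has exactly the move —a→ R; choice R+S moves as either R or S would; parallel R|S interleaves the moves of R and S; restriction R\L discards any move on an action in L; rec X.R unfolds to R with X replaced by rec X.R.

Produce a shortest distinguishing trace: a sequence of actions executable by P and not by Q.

P's transition system — 3 states:
  m0 = rec X. b.b.b.X | —b→ m1
  m1 = b.b.(rec X. b.b.b.X) | —b→ m2
  m2 = b.(rec X. b.b.b.X) | —b→ m0
Q's transition system — 3 states:
  n0 = rec X. b.b.a.X | —b→ n1
  n1 = b.a.(rec X. b.b.a.X) | —b→ n2
  n2 = a.(rec X. b.b.a.X) | —a→ n0
Executing bbb from P (initial set {m0}):
  after b @ step 1: {m1}
  after b @ step 2: {m2}
  after b @ step 3: {m0}
  P completes σ.
Executing bbb from Q (initial set {n0}):
  after b @ step 1: {n1}
  after b @ step 2: {n2}
  after b @ step 3: ∅  — Q cannot continue

bbb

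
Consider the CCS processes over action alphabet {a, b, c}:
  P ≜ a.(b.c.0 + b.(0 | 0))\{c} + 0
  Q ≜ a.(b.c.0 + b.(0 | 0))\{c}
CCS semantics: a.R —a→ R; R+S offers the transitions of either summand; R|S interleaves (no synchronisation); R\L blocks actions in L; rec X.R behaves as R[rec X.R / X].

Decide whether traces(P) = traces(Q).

traces(P) = traces(Q)

LTS(P): 4 reachable states
  s0 = a.(b.c.0 + b.(0 | 0))\{c} + 0 | =a=> s1
  s1 = (b.c.0 + b.(0 | 0))\{c} | =b=> s2, =b=> s3
  s2 = (0 | 0)\{c} | ∅
  s3 = (c.0)\{c} | ∅
LTS(Q): 4 reachable states
  t0 = a.(b.c.0 + b.(0 | 0))\{c} | =a=> t1
  t1 = (b.c.0 + b.(0 | 0))\{c} | =b=> t2, =b=> t3
  t2 = (0 | 0)\{c} | ∅
  t3 = (c.0)\{c} | ∅
Partition-refinement fixed point:
  B0 = {s0, t0}
  B1 = {s1, t1}
  B2 = {s2, s3, t2, t3}
s0 ∈ B0, t0 ∈ B0 → same block
Bisimilar ⇒ trace-equivalent.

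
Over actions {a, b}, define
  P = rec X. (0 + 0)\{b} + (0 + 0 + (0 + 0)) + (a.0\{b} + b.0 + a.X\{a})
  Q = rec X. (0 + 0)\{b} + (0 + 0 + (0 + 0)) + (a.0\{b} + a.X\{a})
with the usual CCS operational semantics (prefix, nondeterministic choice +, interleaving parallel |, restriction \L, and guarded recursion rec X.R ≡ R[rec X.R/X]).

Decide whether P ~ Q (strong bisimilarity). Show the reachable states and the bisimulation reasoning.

P's transition system — 5 states:
  u0 = rec X. (0 + 0)\{b} + (0 + 0 + (0 + 0)) + (a.0\{b} + b.0 + a.X\{a}) → —a→ u1, —a→ u2, —b→ u3
  u1 = (rec X. (0 + 0)\{b} + (0 + 0 + (0 + 0)) + (a.0\{b} + b.0 + a.X\{a}))\{a} → —b→ u4
  u2 = 0\{b} → stopped
  u3 = 0 → stopped
  u4 = 0\{a} → stopped
Q's transition system — 3 states:
  v0 = rec X. (0 + 0)\{b} + (0 + 0 + (0 + 0)) + (a.0\{b} + a.X\{a}) → —a→ v1, —a→ v2
  v1 = (rec X. (0 + 0)\{b} + (0 + 0 + (0 + 0)) + (a.0\{b} + a.X\{a}))\{a} → stopped
  v2 = 0\{b} → stopped
Bisimilarity quotient blocks:
  B0 = {u0}
  B1 = {u1}
  B2 = {u2, u3, u4, v1, v2}
  B3 = {v0}
u0 ∈ B0, v0 ∈ B3 → different blocks

P ≁ Q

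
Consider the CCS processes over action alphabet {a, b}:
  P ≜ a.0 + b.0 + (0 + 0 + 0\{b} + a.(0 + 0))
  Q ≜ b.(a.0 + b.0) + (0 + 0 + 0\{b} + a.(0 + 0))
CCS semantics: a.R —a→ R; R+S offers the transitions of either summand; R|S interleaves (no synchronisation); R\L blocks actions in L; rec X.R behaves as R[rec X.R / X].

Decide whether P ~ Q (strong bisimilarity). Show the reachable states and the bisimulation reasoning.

P's transition system — 3 states:
  s0 = a.0 + b.0 + (0 + 0 + 0\{b} + a.(0 + 0)) ⊢ -a-> s1, -a-> s2, -b-> s1
  s1 = 0 ⊢ stopped
  s2 = 0 + 0 ⊢ stopped
Q's transition system — 4 states:
  t0 = b.(a.0 + b.0) + (0 + 0 + 0\{b} + a.(0 + 0)) ⊢ -a-> t1, -b-> t2
  t1 = 0 + 0 ⊢ stopped
  t2 = a.0 + b.0 ⊢ -a-> t3, -b-> t3
  t3 = 0 ⊢ stopped
Bisimilarity quotient blocks:
  B0 = {s0, t2}
  B1 = {s1, s2, t1, t3}
  B2 = {t0}
s0 ∈ B0, t0 ∈ B2 → different blocks

not bisimilar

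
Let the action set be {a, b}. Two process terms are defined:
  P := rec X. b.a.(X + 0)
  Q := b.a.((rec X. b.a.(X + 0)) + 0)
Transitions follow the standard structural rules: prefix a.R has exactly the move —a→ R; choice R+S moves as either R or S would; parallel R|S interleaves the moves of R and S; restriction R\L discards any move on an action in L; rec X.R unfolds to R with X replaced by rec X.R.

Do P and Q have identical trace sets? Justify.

traces(P) = traces(Q)

P's transition system — 3 states:
  p0 = rec X. b.a.(X + 0) ⊢ --b--▸ p1
  p1 = a.((rec X. b.a.(X + 0)) + 0) ⊢ --a--▸ p2
  p2 = (rec X. b.a.(X + 0)) + 0 ⊢ --b--▸ p1
Q's transition system — 3 states:
  q0 = b.a.((rec X. b.a.(X + 0)) + 0) ⊢ --b--▸ q1
  q1 = a.((rec X. b.a.(X + 0)) + 0) ⊢ --a--▸ q2
  q2 = (rec X. b.a.(X + 0)) + 0 ⊢ --b--▸ q1
Coarsest stable partition (strong bisimilarity classes):
  B0 = {p0, p2, q0, q2}
  B1 = {p1, q1}
p0 ∈ B0, q0 ∈ B0 → same block
Bisimilar ⇒ trace-equivalent.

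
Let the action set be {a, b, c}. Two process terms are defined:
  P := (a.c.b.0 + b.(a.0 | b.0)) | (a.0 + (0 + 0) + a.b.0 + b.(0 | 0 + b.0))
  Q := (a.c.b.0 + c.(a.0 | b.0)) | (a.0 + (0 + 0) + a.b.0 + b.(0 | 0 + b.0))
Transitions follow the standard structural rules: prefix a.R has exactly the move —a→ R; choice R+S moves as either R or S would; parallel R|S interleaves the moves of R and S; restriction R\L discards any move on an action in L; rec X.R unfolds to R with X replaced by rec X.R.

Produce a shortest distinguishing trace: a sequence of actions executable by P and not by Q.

P's transition system — 32 states:
  p0 = (a.c.b.0 + b.(a.0 | b.0)) | (a.0 + (0 + 0) + a.b.0 + b.(0 | 0 + b.0)) → —a→ p1, —a→ p2, —a→ p3, —b→ p4, —b→ p5
  p1 = (a.c.b.0 + b.(a.0 | b.0)) | 0 → —a→ p6, —b→ p7
  p2 = (a.c.b.0 + b.(a.0 | b.0)) | b.0 → —a→ p8, —b→ p1, —b→ p9
  p3 = c.b.0 | (a.0 + (0 + 0) + a.b.0 + b.(0 | 0 + b.0)) → —a→ p6, —a→ p8, —b→ p10, —c→ p11
  p4 = (a.c.b.0 + b.(a.0 | b.0)) | (0 | 0 + b.0) → —a→ p10, —b→ p1, —b→ p12
  p5 = a.0 | b.0 | (a.0 + (0 + 0) + a.b.0 + b.(0 | 0 + b.0)) → —a→ p13, —a→ p7, —a→ p9, —b→ p12, —b→ p14
  p6 = c.b.0 | 0 → —c→ p15
  p7 = a.0 | b.0 | 0 → —a→ p16, —b→ p17
  p8 = c.b.0 | b.0 → —b→ p6, —c→ p18
  p9 = a.0 | b.0 | b.0 → —a→ p19, —b→ p20, —b→ p7
  p10 = c.b.0 | (0 | 0 + b.0) → —b→ p6, —c→ p21
  p11 = b.0 | (a.0 + (0 + 0) + a.b.0 + b.(0 | 0 + b.0)) → —a→ p15, —a→ p18, —b→ p21, —b→ p22
  p12 = a.0 | b.0 | (0 | 0 + b.0) → —a→ p23, —b→ p24, —b→ p7
  p13 = 0 | b.0 | (a.0 + (0 + 0) + a.b.0 + b.(0 | 0 + b.0)) → —a→ p16, —a→ p19, —b→ p23, —b→ p25
  p14 = a.0 | 0 | (a.0 + (0 + 0) + a.b.0 + b.(0 | 0 + b.0)) → —a→ p17, —a→ p20, —a→ p25, —b→ p24
  p15 = b.0 | 0 → —b→ p26
  p16 = 0 | b.0 | 0 → —b→ p27
  p17 = a.0 | 0 | 0 → —a→ p27
  p18 = b.0 | b.0 → —b→ p15, —b→ p28
  p19 = 0 | b.0 | b.0 → —b→ p16, —b→ p29
  p20 = a.0 | 0 | b.0 → —a→ p29, —b→ p17
  p21 = b.0 | (0 | 0 + b.0) → —b→ p15, —b→ p30
  p22 = 0 | (a.0 + (0 + 0) + a.b.0 + b.(0 | 0 + b.0)) → —a→ p26, —a→ p28, —b→ p30
  p23 = 0 | b.0 | (0 | 0 + b.0) → —b→ p16, —b→ p31
  p24 = a.0 | 0 | (0 | 0 + b.0) → —a→ p31, —b→ p17
  p25 = 0 | 0 | (a.0 + (0 + 0) + a.b.0 + b.(0 | 0 + b.0)) → —a→ p27, —a→ p29, —b→ p31
  p26 = 0 | 0 → ·
  p27 = 0 | 0 | 0 → ·
  p28 = 0 | b.0 → —b→ p26
  p29 = 0 | 0 | b.0 → —b→ p27
  p30 = 0 | (0 | 0 + b.0) → —b→ p26
  p31 = 0 | 0 | (0 | 0 + b.0) → —b→ p27
Q's transition system — 32 states:
  q0 = (a.c.b.0 + c.(a.0 | b.0)) | (a.0 + (0 + 0) + a.b.0 + b.(0 | 0 + b.0)) → —a→ q1, —a→ q2, —a→ q3, —b→ q4, —c→ q5
  q1 = (a.c.b.0 + c.(a.0 | b.0)) | 0 → —a→ q6, —c→ q7
  q2 = (a.c.b.0 + c.(a.0 | b.0)) | b.0 → —a→ q8, —b→ q1, —c→ q9
  q3 = c.b.0 | (a.0 + (0 + 0) + a.b.0 + b.(0 | 0 + b.0)) → —a→ q6, —a→ q8, —b→ q10, —c→ q11
  q4 = (a.c.b.0 + c.(a.0 | b.0)) | (0 | 0 + b.0) → —a→ q10, —b→ q1, —c→ q12
  q5 = a.0 | b.0 | (a.0 + (0 + 0) + a.b.0 + b.(0 | 0 + b.0)) → —a→ q13, —a→ q7, —a→ q9, —b→ q12, —b→ q14
  q6 = c.b.0 | 0 → —c→ q15
  q7 = a.0 | b.0 | 0 → —a→ q16, —b→ q17
  q8 = c.b.0 | b.0 → —b→ q6, —c→ q18
  q9 = a.0 | b.0 | b.0 → —a→ q19, —b→ q20, —b→ q7
  q10 = c.b.0 | (0 | 0 + b.0) → —b→ q6, —c→ q21
  q11 = b.0 | (a.0 + (0 + 0) + a.b.0 + b.(0 | 0 + b.0)) → —a→ q15, —a→ q18, —b→ q21, —b→ q22
  q12 = a.0 | b.0 | (0 | 0 + b.0) → —a→ q23, —b→ q24, —b→ q7
  q13 = 0 | b.0 | (a.0 + (0 + 0) + a.b.0 + b.(0 | 0 + b.0)) → —a→ q16, —a→ q19, —b→ q23, —b→ q25
  q14 = a.0 | 0 | (a.0 + (0 + 0) + a.b.0 + b.(0 | 0 + b.0)) → —a→ q17, —a→ q20, —a→ q25, —b→ q24
  q15 = b.0 | 0 → —b→ q26
  q16 = 0 | b.0 | 0 → —b→ q27
  q17 = a.0 | 0 | 0 → —a→ q27
  q18 = b.0 | b.0 → —b→ q15, —b→ q28
  q19 = 0 | b.0 | b.0 → —b→ q16, —b→ q29
  q20 = a.0 | 0 | b.0 → —a→ q29, —b→ q17
  q21 = b.0 | (0 | 0 + b.0) → —b→ q15, —b→ q30
  q22 = 0 | (a.0 + (0 + 0) + a.b.0 + b.(0 | 0 + b.0)) → —a→ q26, —a→ q28, —b→ q30
  q23 = 0 | b.0 | (0 | 0 + b.0) → —b→ q16, —b→ q31
  q24 = a.0 | 0 | (0 | 0 + b.0) → —a→ q31, —b→ q17
  q25 = 0 | 0 | (a.0 + (0 + 0) + a.b.0 + b.(0 | 0 + b.0)) → —a→ q27, —a→ q29, —b→ q31
  q26 = 0 | 0 → ·
  q27 = 0 | 0 | 0 → ·
  q28 = 0 | b.0 → —b→ q26
  q29 = 0 | 0 | b.0 → —b→ q27
  q30 = 0 | (0 | 0 + b.0) → —b→ q26
  q31 = 0 | 0 | (0 | 0 + b.0) → —b→ q27
Executing baa from P (initial set {p0}):
  after b @ step 1: {p4, p5}
  after a @ step 2: {p10, p13, p7, p9}
  after a @ step 3: {p16, p19}
  ✓ P
Executing baa from Q (initial set {q0}):
  after b @ step 1: {q4}
  after a @ step 2: {q10}
  after a @ step 3: ∅ (Q stuck)

baa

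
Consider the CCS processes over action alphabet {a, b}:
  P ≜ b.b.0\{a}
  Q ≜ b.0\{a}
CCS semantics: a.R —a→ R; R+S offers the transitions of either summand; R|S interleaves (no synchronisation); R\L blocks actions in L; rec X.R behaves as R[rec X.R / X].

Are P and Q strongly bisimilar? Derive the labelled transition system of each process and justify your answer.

P ≁ Q

Reachable graph of P (3 states):
  m0 = b.b.0\{a} → —b→ m1
  m1 = b.0\{a} → —b→ m2
  m2 = 0\{a} → ∅
Reachable graph of Q (2 states):
  n0 = b.0\{a} → —b→ n1
  n1 = 0\{a} → ∅
Partition-refinement fixed point:
  B0 = {m0}
  B1 = {m1, n0}
  B2 = {m2, n1}
m0 ∈ B0, n0 ∈ B1 → different blocks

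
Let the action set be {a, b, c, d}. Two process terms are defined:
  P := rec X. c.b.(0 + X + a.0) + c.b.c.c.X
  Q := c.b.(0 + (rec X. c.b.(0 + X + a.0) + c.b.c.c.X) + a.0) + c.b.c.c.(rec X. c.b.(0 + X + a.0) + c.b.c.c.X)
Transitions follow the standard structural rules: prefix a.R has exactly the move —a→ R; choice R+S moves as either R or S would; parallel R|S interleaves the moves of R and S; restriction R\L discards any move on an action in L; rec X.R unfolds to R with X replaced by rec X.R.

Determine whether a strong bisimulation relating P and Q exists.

LTS(P): 7 reachable states
  s0 = rec X. c.b.(0 + X + a.0) + c.b.c.c.X has moves --c--▸ s1, --c--▸ s2
  s1 = b.(0 + (rec X. c.b.(0 + X + a.0) + c.b.c.c.X) + a.0) has moves --b--▸ s3
  s2 = b.c.c.(rec X. c.b.(0 + X + a.0) + c.b.c.c.X) has moves --b--▸ s4
  s3 = 0 + (rec X. c.b.(0 + X + a.0) + c.b.c.c.X) + a.0 has moves --a--▸ s5, --c--▸ s1, --c--▸ s2
  s4 = c.c.(rec X. c.b.(0 + X + a.0) + c.b.c.c.X) has moves --c--▸ s6
  s5 = 0 has moves ·
  s6 = c.(rec X. c.b.(0 + X + a.0) + c.b.c.c.X) has moves --c--▸ s0
LTS(Q): 8 reachable states
  t0 = c.b.(0 + (rec X. c.b.(0 + X + a.0) + c.b.c.c.X) + a.0) + c.b.c.c.(rec X. c.b.(0 + X + a.0) + c.b.c.c.X) has moves --c--▸ t1, --c--▸ t2
  t1 = b.(0 + (rec X. c.b.(0 + X + a.0) + c.b.c.c.X) + a.0) has moves --b--▸ t3
  t2 = b.c.c.(rec X. c.b.(0 + X + a.0) + c.b.c.c.X) has moves --b--▸ t4
  t3 = 0 + (rec X. c.b.(0 + X + a.0) + c.b.c.c.X) + a.0 has moves --a--▸ t5, --c--▸ t1, --c--▸ t2
  t4 = c.c.(rec X. c.b.(0 + X + a.0) + c.b.c.c.X) has moves --c--▸ t6
  t5 = 0 has moves ·
  t6 = c.(rec X. c.b.(0 + X + a.0) + c.b.c.c.X) has moves --c--▸ t7
  t7 = rec X. c.b.(0 + X + a.0) + c.b.c.c.X has moves --c--▸ t1, --c--▸ t2
Bisimilarity quotient blocks:
  B0 = {s0, t0, t7}
  B1 = {s1, t1}
  B2 = {s3, t3}
  B3 = {s5, t5}
  B4 = {s2, t2}
  B5 = {s4, t4}
  B6 = {s6, t6}
s0 ∈ B0, t0 ∈ B0 → same block

YES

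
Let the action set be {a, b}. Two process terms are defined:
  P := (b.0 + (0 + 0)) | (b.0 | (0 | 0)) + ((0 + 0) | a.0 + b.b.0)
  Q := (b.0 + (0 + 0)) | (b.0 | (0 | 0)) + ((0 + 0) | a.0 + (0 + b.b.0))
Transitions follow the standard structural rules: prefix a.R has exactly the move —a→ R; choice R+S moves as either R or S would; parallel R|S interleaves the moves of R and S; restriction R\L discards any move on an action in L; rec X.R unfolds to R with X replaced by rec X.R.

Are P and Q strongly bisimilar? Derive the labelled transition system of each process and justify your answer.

P's transition system — 7 states:
  s0 = (b.0 + (0 + 0)) | (b.0 | (0 | 0)) + ((0 + 0) | a.0 + b.b.0) → --a--▸ s1, --b--▸ s2, --b--▸ s3, --b--▸ s4
  s1 = (0 + 0) | 0 → (no moves)
  s2 = (b.0 + (0 + 0)) | (0 | (0 | 0)) → --b--▸ s5
  s3 = 0 | (b.0 | (0 | 0)) → --b--▸ s5
  s4 = b.0 → --b--▸ s6
  s5 = 0 | (0 | (0 | 0)) → (no moves)
  s6 = 0 → (no moves)
Q's transition system — 7 states:
  t0 = (b.0 + (0 + 0)) | (b.0 | (0 | 0)) + ((0 + 0) | a.0 + (0 + b.b.0)) → --a--▸ t1, --b--▸ t2, --b--▸ t3, --b--▸ t4
  t1 = (0 + 0) | 0 → (no moves)
  t2 = (b.0 + (0 + 0)) | (0 | (0 | 0)) → --b--▸ t5
  t3 = 0 | (b.0 | (0 | 0)) → --b--▸ t5
  t4 = b.0 → --b--▸ t6
  t5 = 0 | (0 | (0 | 0)) → (no moves)
  t6 = 0 → (no moves)
Coarsest stable partition (strong bisimilarity classes):
  B0 = {s0, t0}
  B1 = {s1, s5, s6, t1, t5, t6}
  B2 = {s2, s3, s4, t2, t3, t4}
s0 ∈ B0, t0 ∈ B0 → same block

bisimilar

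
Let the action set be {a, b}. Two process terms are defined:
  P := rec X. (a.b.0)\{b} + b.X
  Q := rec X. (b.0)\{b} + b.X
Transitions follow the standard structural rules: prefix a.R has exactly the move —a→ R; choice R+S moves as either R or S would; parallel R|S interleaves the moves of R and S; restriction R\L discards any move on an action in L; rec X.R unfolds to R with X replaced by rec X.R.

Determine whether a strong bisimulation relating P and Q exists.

not bisimilar

LTS(P): 2 reachable states
  u0 = rec X. (a.b.0)\{b} + b.X → ··a··> u1, ··b··> u0
  u1 = (b.0)\{b} → ·
LTS(Q): 1 reachable states
  v0 = rec X. (b.0)\{b} + b.X → ··b··> v0
Coarsest stable partition (strong bisimilarity classes):
  B0 = {u0}
  B1 = {u1}
  B2 = {v0}
u0 ∈ B0, v0 ∈ B2 → different blocks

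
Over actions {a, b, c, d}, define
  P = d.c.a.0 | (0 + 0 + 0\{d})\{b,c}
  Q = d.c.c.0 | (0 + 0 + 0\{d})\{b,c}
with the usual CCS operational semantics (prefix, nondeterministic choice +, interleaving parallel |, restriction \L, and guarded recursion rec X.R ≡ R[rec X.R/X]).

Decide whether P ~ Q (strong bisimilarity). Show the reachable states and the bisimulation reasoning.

NO

P's transition system — 4 states:
  p0 = d.c.a.0 | (0 + 0 + 0\{d})\{b,c} has moves --d--▸ p1
  p1 = c.a.0 | (0 + 0 + 0\{d})\{b,c} has moves --c--▸ p2
  p2 = a.0 | (0 + 0 + 0\{d})\{b,c} has moves --a--▸ p3
  p3 = 0 | (0 + 0 + 0\{d})\{b,c} has moves (no moves)
Q's transition system — 4 states:
  q0 = d.c.c.0 | (0 + 0 + 0\{d})\{b,c} has moves --d--▸ q1
  q1 = c.c.0 | (0 + 0 + 0\{d})\{b,c} has moves --c--▸ q2
  q2 = c.0 | (0 + 0 + 0\{d})\{b,c} has moves --c--▸ q3
  q3 = 0 | (0 + 0 + 0\{d})\{b,c} has moves (no moves)
Coarsest stable partition (strong bisimilarity classes):
  B0 = {p0}
  B1 = {p1}
  B2 = {p2}
  B3 = {p3, q3}
  B4 = {q0}
  B5 = {q1}
  B6 = {q2}
p0 ∈ B0, q0 ∈ B4 → different blocks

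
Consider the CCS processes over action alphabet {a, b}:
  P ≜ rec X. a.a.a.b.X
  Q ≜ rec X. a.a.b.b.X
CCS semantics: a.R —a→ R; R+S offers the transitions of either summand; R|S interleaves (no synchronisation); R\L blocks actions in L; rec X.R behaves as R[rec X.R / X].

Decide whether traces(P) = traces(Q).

NO — witness ⟨aaa⟩

P's transition system — 4 states:
  u0 = rec X. a.a.a.b.X :: --a--▸ u1
  u1 = a.a.b.(rec X. a.a.a.b.X) :: --a--▸ u2
  u2 = a.b.(rec X. a.a.a.b.X) :: --a--▸ u3
  u3 = b.(rec X. a.a.a.b.X) :: --b--▸ u0
Q's transition system — 4 states:
  v0 = rec X. a.a.b.b.X :: --a--▸ v1
  v1 = a.b.b.(rec X. a.a.b.b.X) :: --a--▸ v2
  v2 = b.b.(rec X. a.a.b.b.X) :: --b--▸ v3
  v3 = b.(rec X. a.a.b.b.X) :: --b--▸ v0
Trace ⟨aaa⟩ through P, begin at {u0}:
  step 1 (a): {u1}
  step 2 (a): {u2}
  step 3 (a): {u3}
  ✓ P
Trace ⟨aaa⟩ through Q, begin at {v0}:
  step 1 (a): {v1}
  step 2 (a): {v2}
  step 3 (a): ∅ (Q stuck)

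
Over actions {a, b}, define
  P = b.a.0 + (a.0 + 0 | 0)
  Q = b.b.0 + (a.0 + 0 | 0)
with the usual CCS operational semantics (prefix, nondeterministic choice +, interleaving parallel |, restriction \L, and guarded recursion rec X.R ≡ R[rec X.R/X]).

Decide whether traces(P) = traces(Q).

traces(P) ≠ traces(Q) — witness ⟨ba⟩

LTS(P): 3 reachable states
  u0 = b.a.0 + (a.0 + 0 | 0) has moves ··a··> u1, ··b··> u2
  u1 = 0 has moves stopped
  u2 = a.0 has moves ··a··> u1
LTS(Q): 3 reachable states
  v0 = b.b.0 + (a.0 + 0 | 0) has moves ··a··> v1, ··b··> v2
  v1 = 0 has moves stopped
  v2 = b.0 has moves ··b··> v1
Executing ba from P (initial set {u0}):
  step 1 (b): {u2}
  step 2 (a): {u1}
  ✓ P
Executing ba from Q (initial set {v0}):
  step 1 (b): {v2}
  step 2 (a): ∅ (Q stuck)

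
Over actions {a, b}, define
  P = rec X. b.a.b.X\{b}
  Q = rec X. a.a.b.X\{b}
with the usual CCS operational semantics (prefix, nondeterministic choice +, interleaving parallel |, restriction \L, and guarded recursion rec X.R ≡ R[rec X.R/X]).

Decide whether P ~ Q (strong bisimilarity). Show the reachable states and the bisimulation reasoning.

Reachable graph of P (4 states):
  u0 = rec X. b.a.b.X\{b} | --b--▸ u1
  u1 = a.b.(rec X. b.a.b.X\{b})\{b} | --a--▸ u2
  u2 = b.(rec X. b.a.b.X\{b})\{b} | --b--▸ u3
  u3 = (rec X. b.a.b.X\{b})\{b} | ∅
Reachable graph of Q (6 states):
  v0 = rec X. a.a.b.X\{b} | --a--▸ v1
  v1 = a.b.(rec X. a.a.b.X\{b})\{b} | --a--▸ v2
  v2 = b.(rec X. a.a.b.X\{b})\{b} | --b--▸ v3
  v3 = (rec X. a.a.b.X\{b})\{b} | --a--▸ v4
  v4 = (a.b.(rec X. a.a.b.X\{b})\{b})\{b} | --a--▸ v5
  v5 = (b.(rec X. a.a.b.X\{b})\{b})\{b} | ∅
Partition-refinement fixed point:
  B0 = {u0}
  B1 = {u1}
  B2 = {u2}
  B3 = {u3, v5}
  B4 = {v0}
  B5 = {v1}
  B6 = {v2}
  B7 = {v3}
  B8 = {v4}
u0 ∈ B0, v0 ∈ B4 → different blocks

P ≁ Q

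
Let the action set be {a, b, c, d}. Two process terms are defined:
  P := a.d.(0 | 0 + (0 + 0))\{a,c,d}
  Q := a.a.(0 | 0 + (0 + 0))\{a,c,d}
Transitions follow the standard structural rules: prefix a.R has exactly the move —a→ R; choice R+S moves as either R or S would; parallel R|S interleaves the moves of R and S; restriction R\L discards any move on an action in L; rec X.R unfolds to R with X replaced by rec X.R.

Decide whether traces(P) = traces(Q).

NO — witness ⟨ad⟩

Reachable graph of P (3 states):
  s0 = a.d.(0 | 0 + (0 + 0))\{a,c,d} → ··a··> s1
  s1 = d.(0 | 0 + (0 + 0))\{a,c,d} → ··d··> s2
  s2 = (0 | 0 + (0 + 0))\{a,c,d} → ∅
Reachable graph of Q (3 states):
  t0 = a.a.(0 | 0 + (0 + 0))\{a,c,d} → ··a··> t1
  t1 = a.(0 | 0 + (0 + 0))\{a,c,d} → ··a··> t2
  t2 = (0 | 0 + (0 + 0))\{a,c,d} → ∅
Executing ad from P (initial set {s0}):
  step 1 (a): {s1}
  step 2 (d): {s2}
  P completes σ.
Executing ad from Q (initial set {t0}):
  step 1 (a): {t1}
  step 2 (d): ∅  — Q cannot continue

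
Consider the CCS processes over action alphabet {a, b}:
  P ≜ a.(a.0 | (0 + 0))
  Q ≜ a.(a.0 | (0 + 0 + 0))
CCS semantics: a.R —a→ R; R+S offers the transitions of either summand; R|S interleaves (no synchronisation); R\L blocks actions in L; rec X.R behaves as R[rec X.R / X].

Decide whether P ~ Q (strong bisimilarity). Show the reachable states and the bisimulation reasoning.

YES

Reachable graph of P (3 states):
  m0 = a.(a.0 | (0 + 0)) has moves =a=> m1
  m1 = a.0 | (0 + 0) has moves =a=> m2
  m2 = 0 | (0 + 0) has moves (no moves)
Reachable graph of Q (3 states):
  n0 = a.(a.0 | (0 + 0 + 0)) has moves =a=> n1
  n1 = a.0 | (0 + 0 + 0) has moves =a=> n2
  n2 = 0 | (0 + 0 + 0) has moves (no moves)
Partition-refinement fixed point:
  B0 = {m0, n0}
  B1 = {m1, n1}
  B2 = {m2, n2}
m0 ∈ B0, n0 ∈ B0 → same block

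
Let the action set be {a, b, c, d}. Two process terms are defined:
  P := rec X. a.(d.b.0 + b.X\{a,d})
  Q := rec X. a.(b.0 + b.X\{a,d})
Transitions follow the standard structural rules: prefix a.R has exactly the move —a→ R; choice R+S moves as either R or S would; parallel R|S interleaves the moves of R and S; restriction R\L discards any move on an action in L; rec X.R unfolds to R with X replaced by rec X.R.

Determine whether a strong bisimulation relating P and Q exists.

LTS(P): 5 reachable states
  u0 = rec X. a.(d.b.0 + b.X\{a,d}) → --a--▸ u1
  u1 = d.b.0 + b.(rec X. a.(d.b.0 + b.X\{a,d}))\{a,d} → --b--▸ u2, --d--▸ u3
  u2 = (rec X. a.(d.b.0 + b.X\{a,d}))\{a,d} → stopped
  u3 = b.0 → --b--▸ u4
  u4 = 0 → stopped
LTS(Q): 4 reachable states
  v0 = rec X. a.(b.0 + b.X\{a,d}) → --a--▸ v1
  v1 = b.0 + b.(rec X. a.(b.0 + b.X\{a,d}))\{a,d} → --b--▸ v2, --b--▸ v3
  v2 = (rec X. a.(b.0 + b.X\{a,d}))\{a,d} → stopped
  v3 = 0 → stopped
Coarsest stable partition (strong bisimilarity classes):
  B0 = {u0}
  B1 = {u1}
  B2 = {u2, u4, v2, v3}
  B3 = {u3, v1}
  B4 = {v0}
u0 ∈ B0, v0 ∈ B4 → different blocks

P ≁ Q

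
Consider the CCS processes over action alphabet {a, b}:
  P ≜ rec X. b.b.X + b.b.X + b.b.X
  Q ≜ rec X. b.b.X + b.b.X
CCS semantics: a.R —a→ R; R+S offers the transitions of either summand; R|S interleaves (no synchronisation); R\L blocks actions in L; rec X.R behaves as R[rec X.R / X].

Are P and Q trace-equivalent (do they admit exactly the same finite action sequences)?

traces(P) = traces(Q)

Reachable graph of P (2 states):
  u0 = rec X. b.b.X + b.b.X + b.b.X → ··b··> u1
  u1 = b.(rec X. b.b.X + b.b.X + b.b.X) → ··b··> u0
Reachable graph of Q (2 states):
  v0 = rec X. b.b.X + b.b.X → ··b··> v1
  v1 = b.(rec X. b.b.X + b.b.X) → ··b··> v0
Coarsest stable partition (strong bisimilarity classes):
  B0 = {u0, u1, v0, v1}
u0 ∈ B0, v0 ∈ B0 → same block
Bisimilar ⇒ trace-equivalent.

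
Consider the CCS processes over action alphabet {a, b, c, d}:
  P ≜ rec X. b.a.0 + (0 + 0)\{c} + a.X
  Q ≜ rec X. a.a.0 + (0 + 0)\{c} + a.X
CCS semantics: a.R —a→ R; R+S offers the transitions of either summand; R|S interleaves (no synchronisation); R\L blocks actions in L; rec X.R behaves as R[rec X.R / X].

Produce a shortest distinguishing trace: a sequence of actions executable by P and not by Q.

b

P's transition system — 3 states:
  p0 = rec X. b.a.0 + (0 + 0)\{c} + a.X | --a--▸ p0, --b--▸ p1
  p1 = a.0 | --a--▸ p2
  p2 = 0 | (no moves)
Q's transition system — 3 states:
  q0 = rec X. a.a.0 + (0 + 0)\{c} + a.X | --a--▸ q0, --a--▸ q1
  q1 = a.0 | --a--▸ q2
  q2 = 0 | (no moves)
Executing b from P (initial set {p0}):
  step 1 (b): {p1}
  P completes σ.
Executing b from Q (initial set {q0}):
  step 1 (b): no successor for Q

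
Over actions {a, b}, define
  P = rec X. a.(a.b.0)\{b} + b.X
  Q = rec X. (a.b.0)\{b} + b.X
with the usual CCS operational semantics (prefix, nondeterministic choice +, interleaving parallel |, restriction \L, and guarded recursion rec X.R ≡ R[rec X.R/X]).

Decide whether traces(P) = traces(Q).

LTS(P): 3 reachable states
  u0 = rec X. a.(a.b.0)\{b} + b.X | --a--▸ u1, --b--▸ u0
  u1 = (a.b.0)\{b} | --a--▸ u2
  u2 = (b.0)\{b} | (no moves)
LTS(Q): 2 reachable states
  v0 = rec X. (a.b.0)\{b} + b.X | --a--▸ v1, --b--▸ v0
  v1 = (b.0)\{b} | (no moves)
Trace ⟨aa⟩ through P, begin at {u0}:
  [1] a ⇒ {u1}
  [2] a ⇒ {u2}
  P completes σ.
Trace ⟨aa⟩ through Q, begin at {v0}:
  [1] a ⇒ {v1}
  [2] a ⇒ no successor for Q

traces(P) ≠ traces(Q) — witness ⟨aa⟩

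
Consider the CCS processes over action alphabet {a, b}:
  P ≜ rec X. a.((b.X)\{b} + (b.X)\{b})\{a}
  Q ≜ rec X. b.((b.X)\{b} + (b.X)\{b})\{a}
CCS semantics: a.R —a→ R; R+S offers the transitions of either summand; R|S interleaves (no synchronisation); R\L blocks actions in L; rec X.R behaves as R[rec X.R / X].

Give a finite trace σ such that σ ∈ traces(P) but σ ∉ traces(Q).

a

LTS(P): 2 reachable states
  u0 = rec X. a.((b.X)\{b} + (b.X)\{b})\{a} ⊢ -a-> u1
  u1 = ((b.(rec X. a.((b.X)\{b} + (b.X)\{b})\{a}))\{b} + (b.(rec X. a.((b.X)\{b} + (b.X)\{b})\{a}))\{b})\{a} ⊢ ∅
LTS(Q): 2 reachable states
  v0 = rec X. b.((b.X)\{b} + (b.X)\{b})\{a} ⊢ -b-> v1
  v1 = ((b.(rec X. b.((b.X)\{b} + (b.X)\{b})\{a}))\{b} + (b.(rec X. b.((b.X)\{b} + (b.X)\{b})\{a}))\{b})\{a} ⊢ ∅
Trace ⟨a⟩ through P, begin at {u0}:
  step 1 (a): {u1}
  — P admits the full trace.
Trace ⟨a⟩ through Q, begin at {v0}:
  step 1 (a): ∅  — Q cannot continue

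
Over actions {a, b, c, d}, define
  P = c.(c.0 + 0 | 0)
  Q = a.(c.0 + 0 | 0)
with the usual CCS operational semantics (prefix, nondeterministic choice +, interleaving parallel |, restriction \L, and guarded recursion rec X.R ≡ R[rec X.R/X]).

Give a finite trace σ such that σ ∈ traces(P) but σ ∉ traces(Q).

LTS(P): 3 reachable states
  p0 = c.(c.0 + 0 | 0) ⊢ ··c··> p1
  p1 = c.0 + 0 | 0 ⊢ ··c··> p2
  p2 = 0 ⊢ (no moves)
LTS(Q): 3 reachable states
  q0 = a.(c.0 + 0 | 0) ⊢ ··a··> q1
  q1 = c.0 + 0 | 0 ⊢ ··c··> q2
  q2 = 0 ⊢ (no moves)
Run σ = ⟨c⟩ on P: start {p0}
  step 1 (c): {p1}
  — P admits the full trace.
Run σ = ⟨c⟩ on Q: start {q0}
  step 1 (c): no successor for Q

c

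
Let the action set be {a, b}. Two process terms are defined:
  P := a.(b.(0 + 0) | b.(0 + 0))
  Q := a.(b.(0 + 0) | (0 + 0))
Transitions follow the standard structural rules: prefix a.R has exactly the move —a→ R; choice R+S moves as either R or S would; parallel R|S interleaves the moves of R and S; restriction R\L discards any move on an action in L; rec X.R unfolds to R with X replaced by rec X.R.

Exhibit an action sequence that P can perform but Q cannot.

abb

P's transition system — 5 states:
  s0 = a.(b.(0 + 0) | b.(0 + 0)) | —a→ s1
  s1 = b.(0 + 0) | b.(0 + 0) | —b→ s2, —b→ s3
  s2 = (0 + 0) | b.(0 + 0) | —b→ s4
  s3 = b.(0 + 0) | (0 + 0) | —b→ s4
  s4 = (0 + 0) | (0 + 0) | stopped
Q's transition system — 3 states:
  t0 = a.(b.(0 + 0) | (0 + 0)) | —a→ t1
  t1 = b.(0 + 0) | (0 + 0) | —b→ t2
  t2 = (0 + 0) | (0 + 0) | stopped
Executing abb from P (initial set {s0}):
  [1] a ⇒ {s1}
  [2] b ⇒ {s2, s3}
  [3] b ⇒ {s4}
  — P admits the full trace.
Executing abb from Q (initial set {t0}):
  [1] a ⇒ {t1}
  [2] b ⇒ {t2}
  [3] b ⇒ ∅ (Q stuck)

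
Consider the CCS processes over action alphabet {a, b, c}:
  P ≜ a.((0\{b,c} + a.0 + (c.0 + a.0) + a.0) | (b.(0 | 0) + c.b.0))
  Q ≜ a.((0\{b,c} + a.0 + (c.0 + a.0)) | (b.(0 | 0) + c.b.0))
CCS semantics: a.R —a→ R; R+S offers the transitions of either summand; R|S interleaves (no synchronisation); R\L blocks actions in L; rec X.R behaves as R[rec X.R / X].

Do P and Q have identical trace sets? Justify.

LTS(P): 9 reachable states
  u0 = a.((0\{b,c} + a.0 + (c.0 + a.0) + a.0) | (b.(0 | 0) + c.b.0)) | --a--▸ u1
  u1 = (0\{b,c} + a.0 + (c.0 + a.0) + a.0) | (b.(0 | 0) + c.b.0) | --a--▸ u2, --b--▸ u3, --c--▸ u2, --c--▸ u4
  u2 = 0 | (b.(0 | 0) + c.b.0) | --b--▸ u5, --c--▸ u6
  u3 = (0\{b,c} + a.0 + (c.0 + a.0) + a.0) | (0 | 0) | --a--▸ u5, --c--▸ u5
  u4 = (0\{b,c} + a.0 + (c.0 + a.0) + a.0) | b.0 | --a--▸ u6, --b--▸ u7, --c--▸ u6
  u5 = 0 | (0 | 0) | ·
  u6 = 0 | b.0 | --b--▸ u8
  u7 = (0\{b,c} + a.0 + (c.0 + a.0) + a.0) | 0 | --a--▸ u8, --c--▸ u8
  u8 = 0 | 0 | ·
LTS(Q): 9 reachable states
  v0 = a.((0\{b,c} + a.0 + (c.0 + a.0)) | (b.(0 | 0) + c.b.0)) | --a--▸ v1
  v1 = (0\{b,c} + a.0 + (c.0 + a.0)) | (b.(0 | 0) + c.b.0) | --a--▸ v2, --b--▸ v3, --c--▸ v2, --c--▸ v4
  v2 = 0 | (b.(0 | 0) + c.b.0) | --b--▸ v5, --c--▸ v6
  v3 = (0\{b,c} + a.0 + (c.0 + a.0)) | (0 | 0) | --a--▸ v5, --c--▸ v5
  v4 = (0\{b,c} + a.0 + (c.0 + a.0)) | b.0 | --a--▸ v6, --b--▸ v7, --c--▸ v6
  v5 = 0 | (0 | 0) | ·
  v6 = 0 | b.0 | --b--▸ v8
  v7 = (0\{b,c} + a.0 + (c.0 + a.0)) | 0 | --a--▸ v8, --c--▸ v8
  v8 = 0 | 0 | ·
Partition-refinement fixed point:
  B0 = {u0, v0}
  B1 = {u1, v1}
  B2 = {u2, v2}
  B3 = {u5, u8, v5, v8}
  B4 = {u6, v6}
  B5 = {u4, v4}
  B6 = {u3, u7, v3, v7}
u0 ∈ B0, v0 ∈ B0 → same block
Bisimilar ⇒ trace-equivalent.

trace-equivalent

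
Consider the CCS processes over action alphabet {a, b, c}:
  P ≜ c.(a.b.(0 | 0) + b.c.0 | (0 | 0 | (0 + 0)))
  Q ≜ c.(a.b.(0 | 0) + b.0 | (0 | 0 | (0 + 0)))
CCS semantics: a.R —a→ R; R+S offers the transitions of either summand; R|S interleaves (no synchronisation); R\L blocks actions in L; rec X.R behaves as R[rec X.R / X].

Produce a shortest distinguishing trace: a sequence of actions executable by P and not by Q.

P's transition system — 6 states:
  p0 = c.(a.b.(0 | 0) + b.c.0 | (0 | 0 | (0 + 0))) ⊢ -c-> p1
  p1 = a.b.(0 | 0) + b.c.0 | (0 | 0 | (0 + 0)) ⊢ -a-> p2, -b-> p3
  p2 = b.(0 | 0) ⊢ -b-> p4
  p3 = c.0 | (0 | 0 | (0 + 0)) ⊢ -c-> p5
  p4 = 0 | 0 ⊢ stopped
  p5 = 0 | (0 | 0 | (0 + 0)) ⊢ stopped
Q's transition system — 5 states:
  q0 = c.(a.b.(0 | 0) + b.0 | (0 | 0 | (0 + 0))) ⊢ -c-> q1
  q1 = a.b.(0 | 0) + b.0 | (0 | 0 | (0 + 0)) ⊢ -a-> q2, -b-> q3
  q2 = b.(0 | 0) ⊢ -b-> q4
  q3 = 0 | (0 | 0 | (0 + 0)) ⊢ stopped
  q4 = 0 | 0 ⊢ stopped
Trace ⟨cbc⟩ through P, begin at {p0}:
  after c @ step 1: {p1}
  after b @ step 2: {p3}
  after c @ step 3: {p5}
  ✓ P
Trace ⟨cbc⟩ through Q, begin at {q0}:
  after c @ step 1: {q1}
  after b @ step 2: {q3}
  after c @ step 3: no successor for Q

cbc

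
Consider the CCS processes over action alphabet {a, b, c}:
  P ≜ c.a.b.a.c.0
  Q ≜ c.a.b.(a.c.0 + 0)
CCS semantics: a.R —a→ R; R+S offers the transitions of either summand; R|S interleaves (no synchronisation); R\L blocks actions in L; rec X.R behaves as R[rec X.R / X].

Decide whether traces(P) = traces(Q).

Reachable graph of P (6 states):
  u0 = c.a.b.a.c.0 has moves =c=> u1
  u1 = a.b.a.c.0 has moves =a=> u2
  u2 = b.a.c.0 has moves =b=> u3
  u3 = a.c.0 has moves =a=> u4
  u4 = c.0 has moves =c=> u5
  u5 = 0 has moves ∅
Reachable graph of Q (6 states):
  v0 = c.a.b.(a.c.0 + 0) has moves =c=> v1
  v1 = a.b.(a.c.0 + 0) has moves =a=> v2
  v2 = b.(a.c.0 + 0) has moves =b=> v3
  v3 = a.c.0 + 0 has moves =a=> v4
  v4 = c.0 has moves =c=> v5
  v5 = 0 has moves ∅
Coarsest stable partition (strong bisimilarity classes):
  B0 = {u0, v0}
  B1 = {u1, v1}
  B2 = {u2, v2}
  B3 = {u3, v3}
  B4 = {u4, v4}
  B5 = {u5, v5}
u0 ∈ B0, v0 ∈ B0 → same block
Bisimilar ⇒ trace-equivalent.

YES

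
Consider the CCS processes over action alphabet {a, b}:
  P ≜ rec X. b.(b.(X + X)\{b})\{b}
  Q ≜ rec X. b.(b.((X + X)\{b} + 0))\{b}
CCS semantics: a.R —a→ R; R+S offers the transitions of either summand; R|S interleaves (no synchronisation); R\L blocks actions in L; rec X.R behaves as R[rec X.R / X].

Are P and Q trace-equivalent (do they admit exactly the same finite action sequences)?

trace-equivalent

Reachable graph of P (2 states):
  p0 = rec X. b.(b.(X + X)\{b})\{b} → —b→ p1
  p1 = (b.((rec X. b.(b.(X + X)\{b})\{b}) + (rec X. b.(b.(X + X)\{b})\{b}))\{b})\{b} → ·
Reachable graph of Q (2 states):
  q0 = rec X. b.(b.((X + X)\{b} + 0))\{b} → —b→ q1
  q1 = (b.(((rec X. b.(b.((X + X)\{b} + 0))\{b}) + (rec X. b.(b.((X + X)\{b} + 0))\{b}))\{b} + 0))\{b} → ·
Partition-refinement fixed point:
  B0 = {p0, q0}
  B1 = {p1, q1}
p0 ∈ B0, q0 ∈ B0 → same block
Bisimilar ⇒ trace-equivalent.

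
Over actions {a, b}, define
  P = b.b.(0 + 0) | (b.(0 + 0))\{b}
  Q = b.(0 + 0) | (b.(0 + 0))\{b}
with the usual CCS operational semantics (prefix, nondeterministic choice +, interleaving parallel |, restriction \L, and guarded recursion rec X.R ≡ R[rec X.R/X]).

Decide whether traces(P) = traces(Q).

P's transition system — 3 states:
  m0 = b.b.(0 + 0) | (b.(0 + 0))\{b} :: =b=> m1
  m1 = b.(0 + 0) | (b.(0 + 0))\{b} :: =b=> m2
  m2 = (0 + 0) | (b.(0 + 0))\{b} :: ∅
Q's transition system — 2 states:
  n0 = b.(0 + 0) | (b.(0 + 0))\{b} :: =b=> n1
  n1 = (0 + 0) | (b.(0 + 0))\{b} :: ∅
Run σ = ⟨bb⟩ on P: start {m0}
  [1] b ⇒ {m1}
  [2] b ⇒ {m2}
  — P admits the full trace.
Run σ = ⟨bb⟩ on Q: start {n0}
  [1] b ⇒ {n1}
  [2] b ⇒ ∅  — Q cannot continue

trace-distinct — witness ⟨bb⟩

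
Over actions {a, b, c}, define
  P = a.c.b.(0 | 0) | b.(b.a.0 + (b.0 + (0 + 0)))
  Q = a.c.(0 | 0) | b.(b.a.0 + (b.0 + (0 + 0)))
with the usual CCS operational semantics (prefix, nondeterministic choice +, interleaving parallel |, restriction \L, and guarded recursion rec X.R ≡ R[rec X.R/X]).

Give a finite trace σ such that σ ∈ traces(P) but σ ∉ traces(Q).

abbcb

LTS(P): 16 reachable states
  s0 = a.c.b.(0 | 0) | b.(b.a.0 + (b.0 + (0 + 0))) | —a→ s1, —b→ s2
  s1 = c.b.(0 | 0) | b.(b.a.0 + (b.0 + (0 + 0))) | —b→ s3, —c→ s4
  s2 = a.c.b.(0 | 0) | (b.a.0 + (b.0 + (0 + 0))) | —a→ s3, —b→ s5, —b→ s6
  s3 = c.b.(0 | 0) | (b.a.0 + (b.0 + (0 + 0))) | —b→ s7, —b→ s8, —c→ s9
  s4 = b.(0 | 0) | b.(b.a.0 + (b.0 + (0 + 0))) | —b→ s10, —b→ s9
  s5 = a.c.b.(0 | 0) | 0 | —a→ s7
  s6 = a.c.b.(0 | 0) | a.0 | —a→ s5, —a→ s8
  s7 = c.b.(0 | 0) | 0 | —c→ s11
  s8 = c.b.(0 | 0) | a.0 | —a→ s7, —c→ s12
  s9 = b.(0 | 0) | (b.a.0 + (b.0 + (0 + 0))) | —b→ s11, —b→ s12, —b→ s13
  s10 = 0 | 0 | b.(b.a.0 + (b.0 + (0 + 0))) | —b→ s13
  s11 = b.(0 | 0) | 0 | —b→ s14
  s12 = b.(0 | 0) | a.0 | —a→ s11, —b→ s15
  s13 = 0 | 0 | (b.a.0 + (b.0 + (0 + 0))) | —b→ s14, —b→ s15
  s14 = 0 | 0 | 0 | ·
  s15 = 0 | 0 | a.0 | —a→ s14
LTS(Q): 12 reachable states
  t0 = a.c.(0 | 0) | b.(b.a.0 + (b.0 + (0 + 0))) | —a→ t1, —b→ t2
  t1 = c.(0 | 0) | b.(b.a.0 + (b.0 + (0 + 0))) | —b→ t3, —c→ t4
  t2 = a.c.(0 | 0) | (b.a.0 + (b.0 + (0 + 0))) | —a→ t3, —b→ t5, —b→ t6
  t3 = c.(0 | 0) | (b.a.0 + (b.0 + (0 + 0))) | —b→ t7, —b→ t8, —c→ t9
  t4 = 0 | 0 | b.(b.a.0 + (b.0 + (0 + 0))) | —b→ t9
  t5 = a.c.(0 | 0) | 0 | —a→ t7
  t6 = a.c.(0 | 0) | a.0 | —a→ t5, —a→ t8
  t7 = c.(0 | 0) | 0 | —c→ t10
  t8 = c.(0 | 0) | a.0 | —a→ t7, —c→ t11
  t9 = 0 | 0 | (b.a.0 + (b.0 + (0 + 0))) | —b→ t10, —b→ t11
  t10 = 0 | 0 | 0 | ·
  t11 = 0 | 0 | a.0 | —a→ t10
Trace ⟨abbcb⟩ through P, begin at {s0}:
  after a @ step 1: {s1}
  after b @ step 2: {s3}
  after b @ step 3: {s7, s8}
  after c @ step 4: {s11, s12}
  after b @ step 5: {s14, s15}
  — P admits the full trace.
Trace ⟨abbcb⟩ through Q, begin at {t0}:
  after a @ step 1: {t1}
  after b @ step 2: {t3}
  after b @ step 3: {t7, t8}
  after c @ step 4: {t10, t11}
  after b @ step 5: ∅ (Q stuck)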